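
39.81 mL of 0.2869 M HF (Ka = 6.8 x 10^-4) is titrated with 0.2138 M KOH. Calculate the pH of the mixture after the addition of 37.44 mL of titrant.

Initial n(HF) = 0.2869 x 0.03981 = 0.01142 mol.
n(KOH) added = 0.2138 x 0.03744 = 0.008005 mol, converting that many moles of HF to F-.
Remaining n(HF) = 0.003417 mol; n(F-) = 0.008005 mol.
By Henderson-Hasselbalch, pH = pKa + log([A^-]/[HA]) = 3.17 + log(0.008005/0.003417) = 3.17 + (+0.37) = 3.54.

3.54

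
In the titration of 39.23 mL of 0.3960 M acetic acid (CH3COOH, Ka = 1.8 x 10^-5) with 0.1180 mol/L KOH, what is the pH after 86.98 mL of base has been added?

Initial n(CH3COOH) = 0.3960 x 0.03923 = 0.01554 mol.
n(KOH) added = 0.1180 x 0.08698 = 0.01026 mol, converting that many moles of CH3COOH to CH3COO-.
Remaining n(CH3COOH) = 0.005271 mol; n(CH3COO-) = 0.01026 mol.
By Henderson-Hasselbalch, pH = pKa + log([A^-]/[HA]) = 4.74 + log(0.01026/0.005271) = 4.74 + (+0.29) = 5.03.

5.03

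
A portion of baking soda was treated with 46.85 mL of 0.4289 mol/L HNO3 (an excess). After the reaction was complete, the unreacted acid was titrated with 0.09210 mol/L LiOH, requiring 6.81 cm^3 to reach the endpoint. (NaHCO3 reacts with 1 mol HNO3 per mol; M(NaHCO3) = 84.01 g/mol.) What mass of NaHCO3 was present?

Total n(HNO3) added = 0.4289 x 0.04685 = 0.02009 mol.
n(LiOH) used = 0.09210 x 0.006810 = 0.0006272 mol, which equals the excess n(HNO3).
So n(HNO3) consumed by the sample = 0.02009 - 0.0006272 = 0.01947 mol.
n(NaHCO3) = 0.01947 / 1 = 0.01947 mol.
mass = 0.01947 mol x 84.01 g/mol = 1.64 g.

1.64 g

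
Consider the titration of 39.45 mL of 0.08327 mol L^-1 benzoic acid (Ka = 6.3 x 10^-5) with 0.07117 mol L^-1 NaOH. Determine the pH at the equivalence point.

n(C6H5COOH) = 0.08327 x 0.03945 = 0.003285 mol; V(NaOH) at equivalence = 0.003285/0.07117 = 0.04616 L.
At equivalence all the acid is converted to C6H5COO-; total volume = 0.03945 + 0.04616 = 0.08561 L, so [C6H5COO-] = 0.003285/0.08561 = 0.03837 M.
Kb = Kw/Ka = 1.0e-14 / 6.3 x 10^-5 = 1.59e-10.
[OH^-] = sqrt(Kb x [C6H5COO-]) = sqrt(1.59e-10 x 0.03837) = 2.47e-6 M.
pOH = 5.61, so pH = 14.00 - 5.61 = 8.39.

8.39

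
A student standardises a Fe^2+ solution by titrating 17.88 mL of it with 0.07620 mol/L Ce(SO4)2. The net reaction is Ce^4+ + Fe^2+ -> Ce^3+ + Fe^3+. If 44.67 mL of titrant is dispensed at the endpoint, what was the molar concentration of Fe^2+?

n(Ce(SO4)2) = 0.07620 x 0.04467 = 0.003404 mol.
From the balanced equation, 1 mol Ce(SO4)2 reacts with 1 mol Fe^2+, so n(Fe^2+) = 0.003404 x 1/1 = 0.003404 mol.
[Fe^2+] = 0.003404 / 0.01788 L = 0.190 M.

0.190 M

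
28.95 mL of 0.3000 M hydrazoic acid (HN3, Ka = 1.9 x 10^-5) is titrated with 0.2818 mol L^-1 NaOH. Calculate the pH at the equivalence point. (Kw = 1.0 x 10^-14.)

8.94

n(HN3) = 0.3000 x 0.02895 = 0.008685 mol; V(NaOH) at equivalence = 0.008685/0.2818 = 0.03082 L.
At equivalence all the acid is converted to N3-; total volume = 0.02895 + 0.03082 = 0.05977 L, so [N3-] = 0.008685/0.05977 = 0.1453 M.
Kb = Kw/Ka = 1.0e-14 / 1.9 x 10^-5 = 5.26e-10.
[OH^-] = sqrt(Kb x [N3-]) = sqrt(5.26e-10 x 0.1453) = 8.75e-6 M.
pOH = 5.06, so pH = 14.00 - 5.06 = 8.94.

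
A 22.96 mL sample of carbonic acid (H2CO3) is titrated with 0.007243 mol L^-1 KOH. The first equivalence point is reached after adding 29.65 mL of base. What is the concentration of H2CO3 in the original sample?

n(KOH) = 0.007243 x 0.02965 = 0.0002148 mol.
At the first equivalence point, 1 mol OH^- react per mol H2CO3, so n(H2CO3) = 0.0002148 / 1 = 0.0002148 mol.
[H2CO3] = 0.0002148 / 0.02296 L = 0.00935 M.

0.00935 M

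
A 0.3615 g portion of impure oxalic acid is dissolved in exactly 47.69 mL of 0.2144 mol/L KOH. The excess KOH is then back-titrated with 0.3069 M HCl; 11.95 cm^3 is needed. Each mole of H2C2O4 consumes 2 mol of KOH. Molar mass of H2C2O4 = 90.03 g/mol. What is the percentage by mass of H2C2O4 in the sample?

81.7%

Total n(KOH) added = 0.2144 x 0.04769 = 0.01022 mol.
n(HCl) used = 0.3069 x 0.01195 = 0.003667 mol, which equals the excess n(KOH).
So n(KOH) consumed by the sample = 0.01022 - 0.003667 = 0.006557 mol.
n(H2C2O4) = 0.006557 / 2 = 0.003279 mol.
mass H2C2O4 = 0.003279 x 90.03 = 0.2952 g, so %H2C2O4 = 0.2952/0.3615 x 100 = 81.7%.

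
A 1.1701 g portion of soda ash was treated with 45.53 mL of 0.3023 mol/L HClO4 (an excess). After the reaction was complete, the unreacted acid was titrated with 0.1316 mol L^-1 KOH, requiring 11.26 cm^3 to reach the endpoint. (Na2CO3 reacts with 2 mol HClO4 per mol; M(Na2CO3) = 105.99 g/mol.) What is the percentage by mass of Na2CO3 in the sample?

Total n(HClO4) added = 0.3023 x 0.04553 = 0.01376 mol.
n(KOH) used = 0.1316 x 0.01126 = 0.001482 mol, which equals the excess n(HClO4).
So n(HClO4) consumed by the sample = 0.01376 - 0.001482 = 0.01228 mol.
n(Na2CO3) = 0.01228 / 2 = 0.006141 mol.
mass Na2CO3 = 0.006141 x 105.99 = 0.6509 g, so %Na2CO3 = 0.6509/1.1701 x 100 = 55.6%.

55.6%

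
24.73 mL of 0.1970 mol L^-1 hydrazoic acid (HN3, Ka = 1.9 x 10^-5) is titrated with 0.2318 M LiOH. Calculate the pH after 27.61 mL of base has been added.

12.47

n(acid) = 0.1970 x 0.02473 = 0.004872 mol; n(LiOH) added = 0.2318 x 0.02761 = 0.006400 mol.
Base is in excess by 0.006400 - 0.004872 = 0.001528 mol in a total volume of 0.05234 L.
[OH^-] = 0.001528/0.05234 = 0.02920 M, so pOH = 1.53 and pH = 14.00 - 1.53 = 12.47.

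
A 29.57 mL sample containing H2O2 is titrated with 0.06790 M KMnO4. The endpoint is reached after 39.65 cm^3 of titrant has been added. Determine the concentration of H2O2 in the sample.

n(KMnO4) = 0.06790 x 0.03965 = 0.002692 mol.
From the balanced equation, 2 mol KMnO4 reacts with 5 mol H2O2, so n(H2O2) = 0.002692 x 5/2 = 0.006731 mol.
[H2O2] = 0.006731 / 0.02957 L = 0.228 M.

0.228 M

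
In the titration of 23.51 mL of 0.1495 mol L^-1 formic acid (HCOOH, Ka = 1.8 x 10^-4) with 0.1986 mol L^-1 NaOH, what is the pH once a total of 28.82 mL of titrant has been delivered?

n(acid) = 0.1495 x 0.02351 = 0.003515 mol; n(NaOH) added = 0.1986 x 0.02882 = 0.005724 mol.
Base is in excess by 0.005724 - 0.003515 = 0.002209 mol in a total volume of 0.05233 L.
[OH^-] = 0.002209/0.05233 = 0.04221 M, so pOH = 1.37 and pH = 14.00 - 1.37 = 12.63.

12.63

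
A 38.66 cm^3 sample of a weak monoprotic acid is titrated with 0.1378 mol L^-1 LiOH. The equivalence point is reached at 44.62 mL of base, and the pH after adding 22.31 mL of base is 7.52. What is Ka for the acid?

3.0 x 10^-8

22.31 mL is half of the equivalence volume, so this is the half-equivalence point where [HA] = [A^-].
At half-equivalence pH = pKa, so pKa = 7.52.
Ka = 10^(-7.52) = 3.0 x 10^-8.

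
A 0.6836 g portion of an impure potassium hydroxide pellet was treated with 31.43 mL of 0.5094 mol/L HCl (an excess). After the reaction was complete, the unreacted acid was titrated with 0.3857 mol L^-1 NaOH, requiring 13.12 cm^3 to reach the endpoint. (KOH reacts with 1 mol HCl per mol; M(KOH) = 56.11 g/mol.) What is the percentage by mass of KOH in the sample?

89.9%

Total n(HCl) added = 0.5094 x 0.03143 = 0.01601 mol.
n(NaOH) used = 0.3857 x 0.01312 = 0.005060 mol, which equals the excess n(HCl).
So n(HCl) consumed by the sample = 0.01601 - 0.005060 = 0.01095 mol.
n(KOH) = 0.01095 / 1 = 0.01095 mol.
mass KOH = 0.01095 x 56.11 = 0.6144 g, so %KOH = 0.6144/0.6836 x 100 = 89.9%.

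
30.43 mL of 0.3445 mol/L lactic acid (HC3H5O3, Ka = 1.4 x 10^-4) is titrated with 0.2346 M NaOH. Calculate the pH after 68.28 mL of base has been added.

n(acid) = 0.3445 x 0.03043 = 0.01048 mol; n(NaOH) added = 0.2346 x 0.06828 = 0.01602 mol.
Base is in excess by 0.01602 - 0.01048 = 0.005535 mol in a total volume of 0.09871 L.
[OH^-] = 0.005535/0.09871 = 0.05608 M, so pOH = 1.25 and pH = 14.00 - 1.25 = 12.75.

12.75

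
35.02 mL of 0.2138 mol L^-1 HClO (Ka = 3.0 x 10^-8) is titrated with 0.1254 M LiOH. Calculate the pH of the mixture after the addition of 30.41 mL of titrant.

7.54

Initial n(HClO) = 0.2138 x 0.03502 = 0.007487 mol.
n(LiOH) added = 0.1254 x 0.03041 = 0.003813 mol, converting that many moles of HClO to ClO-.
Remaining n(HClO) = 0.003674 mol; n(ClO-) = 0.003813 mol.
By Henderson-Hasselbalch, pH = pKa + log([A^-]/[HA]) = 7.52 + log(0.003813/0.003674) = 7.52 + (+0.02) = 7.54.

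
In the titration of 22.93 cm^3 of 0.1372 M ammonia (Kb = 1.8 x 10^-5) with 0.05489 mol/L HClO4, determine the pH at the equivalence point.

5.33

n(NH3) = 0.1372 x 0.02293 = 0.003146 mol; V(HClO4) at equivalence = 0.003146/0.05489 = 0.05731 L.
At equivalence the base is fully converted to NH4+; total volume = 0.08024 L, so [NH4+] = 0.003146/0.08024 = 0.03921 M.
Ka(NH4+) = Kw/Kb = 1.0e-14 / 1.8 x 10^-5 = 5.56e-10.
[H^+] = sqrt(Ka x [NH4+]) = sqrt(5.56e-10 x 0.03921) = 4.67e-6 M.
pH = -log(4.67e-6) = 5.33.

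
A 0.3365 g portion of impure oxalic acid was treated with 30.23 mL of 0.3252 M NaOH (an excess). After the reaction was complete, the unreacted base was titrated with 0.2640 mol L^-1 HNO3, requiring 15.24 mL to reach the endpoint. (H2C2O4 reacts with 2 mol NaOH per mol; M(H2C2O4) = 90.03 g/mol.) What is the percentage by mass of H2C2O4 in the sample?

Total n(NaOH) added = 0.3252 x 0.03023 = 0.009831 mol.
n(HNO3) used = 0.2640 x 0.01524 = 0.004023 mol, which equals the excess n(NaOH).
So n(NaOH) consumed by the sample = 0.009831 - 0.004023 = 0.005807 mol.
n(H2C2O4) = 0.005807 / 2 = 0.002904 mol.
mass H2C2O4 = 0.002904 x 90.03 = 0.2614 g, so %H2C2O4 = 0.2614/0.3365 x 100 = 77.7%.

77.7%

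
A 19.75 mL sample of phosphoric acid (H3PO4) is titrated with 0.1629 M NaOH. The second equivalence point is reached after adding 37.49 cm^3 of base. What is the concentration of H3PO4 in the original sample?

n(NaOH) = 0.1629 x 0.03749 = 0.006107 mol.
At the second equivalence point, 2 mol OH^- react per mol H3PO4, so n(H3PO4) = 0.006107 / 2 = 0.003054 mol.
[H3PO4] = 0.003054 / 0.01975 L = 0.155 M.

0.155 M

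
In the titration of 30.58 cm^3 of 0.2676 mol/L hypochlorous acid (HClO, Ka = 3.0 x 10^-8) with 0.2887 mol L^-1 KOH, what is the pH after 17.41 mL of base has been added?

7.72

Initial n(HClO) = 0.2676 x 0.03058 = 0.008183 mol.
n(KOH) added = 0.2887 x 0.01741 = 0.005026 mol, converting that many moles of HClO to ClO-.
Remaining n(HClO) = 0.003157 mol; n(ClO-) = 0.005026 mol.
By Henderson-Hasselbalch, pH = pKa + log([A^-]/[HA]) = 7.52 + log(0.005026/0.003157) = 7.52 + (+0.20) = 7.72.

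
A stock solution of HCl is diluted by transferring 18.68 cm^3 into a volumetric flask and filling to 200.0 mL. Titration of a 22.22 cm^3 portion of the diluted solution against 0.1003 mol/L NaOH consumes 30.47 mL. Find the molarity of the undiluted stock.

1.47 M

n(NaOH) = 0.1003 x 0.03047 = 0.003056 mol.
n(HCl) in the aliquot = 0.003056 mol.
[diluted HCl] = 0.003056 / 0.02222 = 0.1375 M.
Dilution factor = 200.0/18.68 = 10.71, so [stock] = 0.1375 x 10.71 = 1.47 M.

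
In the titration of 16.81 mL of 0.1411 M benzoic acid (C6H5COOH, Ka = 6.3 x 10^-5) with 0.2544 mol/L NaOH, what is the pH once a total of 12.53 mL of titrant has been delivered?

n(acid) = 0.1411 x 0.01681 = 0.002372 mol; n(NaOH) added = 0.2544 x 0.01253 = 0.003188 mol.
Base is in excess by 0.003188 - 0.002372 = 0.0008157 mol in a total volume of 0.02934 L.
[OH^-] = 0.0008157/0.02934 = 0.02780 M, so pOH = 1.56 and pH = 14.00 - 1.56 = 12.44.

12.44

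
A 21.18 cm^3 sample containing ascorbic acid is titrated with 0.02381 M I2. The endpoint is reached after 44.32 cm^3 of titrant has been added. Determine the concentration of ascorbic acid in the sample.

0.0498 M

n(I2) = 0.02381 x 0.04432 = 0.001055 mol.
From the balanced equation, 1 mol I2 reacts with 1 mol ascorbic acid, so n(ascorbic acid) = 0.001055 x 1/1 = 0.001055 mol.
[ascorbic acid] = 0.001055 / 0.02118 L = 0.0498 M.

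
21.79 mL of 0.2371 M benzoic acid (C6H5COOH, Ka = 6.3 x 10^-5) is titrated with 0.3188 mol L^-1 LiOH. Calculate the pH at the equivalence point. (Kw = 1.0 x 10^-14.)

n(C6H5COOH) = 0.2371 x 0.02179 = 0.005166 mol; V(LiOH) at equivalence = 0.005166/0.3188 = 0.01621 L.
At equivalence all the acid is converted to C6H5COO-; total volume = 0.02179 + 0.01621 = 0.03800 L, so [C6H5COO-] = 0.005166/0.03800 = 0.1360 M.
Kb = Kw/Ka = 1.0e-14 / 6.3 x 10^-5 = 1.59e-10.
[OH^-] = sqrt(Kb x [C6H5COO-]) = sqrt(1.59e-10 x 0.1360) = 4.65e-6 M.
pOH = 5.33, so pH = 14.00 - 5.33 = 8.67.

8.67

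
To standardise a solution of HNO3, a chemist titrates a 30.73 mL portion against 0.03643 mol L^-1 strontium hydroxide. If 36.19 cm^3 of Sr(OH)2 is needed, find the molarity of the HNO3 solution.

n(Sr(OH)2) delivered = 0.03643 x 0.03619 = 0.001318 mol.
The reaction is 2 HNO3 + 1 Sr(OH)2, so n(HNO3) = 0.001318 x 2/1 = 0.002637 mol.
[HNO3] = 0.002637 mol / 0.03073 L = 0.0858 M.

0.0858 M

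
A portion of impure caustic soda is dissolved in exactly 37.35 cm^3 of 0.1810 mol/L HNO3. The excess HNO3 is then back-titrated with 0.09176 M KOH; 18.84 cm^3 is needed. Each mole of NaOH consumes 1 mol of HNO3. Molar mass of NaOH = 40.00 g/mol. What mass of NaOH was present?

0.201 g

Total n(HNO3) added = 0.1810 x 0.03735 = 0.006760 mol.
n(KOH) used = 0.09176 x 0.01884 = 0.001729 mol, which equals the excess n(HNO3).
So n(HNO3) consumed by the sample = 0.006760 - 0.001729 = 0.005032 mol.
n(NaOH) = 0.005032 / 1 = 0.005032 mol.
mass = 0.005032 mol x 40.00 g/mol = 0.201 g.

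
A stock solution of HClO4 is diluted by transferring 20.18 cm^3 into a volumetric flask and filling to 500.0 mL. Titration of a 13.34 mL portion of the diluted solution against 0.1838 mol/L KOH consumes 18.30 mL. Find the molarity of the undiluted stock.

n(KOH) = 0.1838 x 0.01830 = 0.003364 mol.
n(HClO4) in the aliquot = 0.003364 mol.
[diluted HClO4] = 0.003364 / 0.01334 = 0.2521 M.
Dilution factor = 500.0/20.18 = 24.78, so [stock] = 0.2521 x 24.78 = 6.25 M.

6.25 M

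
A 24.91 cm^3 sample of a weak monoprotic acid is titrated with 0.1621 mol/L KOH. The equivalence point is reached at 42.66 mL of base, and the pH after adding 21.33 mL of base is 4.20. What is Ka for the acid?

21.33 mL is half of the equivalence volume, so this is the half-equivalence point where [HA] = [A^-].
At half-equivalence pH = pKa, so pKa = 4.20.
Ka = 10^(-4.20) = 6.3 x 10^-5.

6.3 x 10^-5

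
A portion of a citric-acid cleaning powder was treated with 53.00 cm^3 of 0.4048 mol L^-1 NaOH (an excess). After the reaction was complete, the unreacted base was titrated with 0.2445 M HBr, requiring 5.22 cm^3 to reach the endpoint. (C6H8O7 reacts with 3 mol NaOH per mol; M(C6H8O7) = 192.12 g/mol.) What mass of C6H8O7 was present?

Total n(NaOH) added = 0.4048 x 0.05300 = 0.02145 mol.
n(HBr) used = 0.2445 x 0.005220 = 0.001276 mol, which equals the excess n(NaOH).
So n(NaOH) consumed by the sample = 0.02145 - 0.001276 = 0.02018 mol.
n(C6H8O7) = 0.02018 / 3 = 0.006726 mol.
mass = 0.006726 mol x 192.12 g/mol = 1.29 g.

1.29 g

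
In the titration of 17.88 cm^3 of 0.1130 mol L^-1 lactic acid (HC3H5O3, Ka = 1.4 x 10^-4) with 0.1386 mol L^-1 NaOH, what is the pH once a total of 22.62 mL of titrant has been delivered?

12.44

n(acid) = 0.1130 x 0.01788 = 0.002020 mol; n(NaOH) added = 0.1386 x 0.02262 = 0.003135 mol.
Base is in excess by 0.003135 - 0.002020 = 0.001115 mol in a total volume of 0.04050 L.
[OH^-] = 0.001115/0.04050 = 0.02752 M, so pOH = 1.56 and pH = 14.00 - 1.56 = 12.44.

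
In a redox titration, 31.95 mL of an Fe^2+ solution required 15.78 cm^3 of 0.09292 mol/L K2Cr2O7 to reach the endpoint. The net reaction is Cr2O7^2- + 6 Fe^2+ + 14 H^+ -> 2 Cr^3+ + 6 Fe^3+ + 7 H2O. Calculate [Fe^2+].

0.275 M

n(K2Cr2O7) = 0.09292 x 0.01578 = 0.001466 mol.
From the balanced equation, 1 mol K2Cr2O7 reacts with 6 mol Fe^2+, so n(Fe^2+) = 0.001466 x 6/1 = 0.008798 mol.
[Fe^2+] = 0.008798 / 0.03195 L = 0.275 M.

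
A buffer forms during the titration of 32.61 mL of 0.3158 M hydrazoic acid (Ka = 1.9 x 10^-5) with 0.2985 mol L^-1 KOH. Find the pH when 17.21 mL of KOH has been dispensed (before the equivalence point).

Initial n(HN3) = 0.3158 x 0.03261 = 0.01030 mol.
n(KOH) added = 0.2985 x 0.01721 = 0.005137 mol, converting that many moles of HN3 to N3-.
Remaining n(HN3) = 0.005161 mol; n(N3-) = 0.005137 mol.
By Henderson-Hasselbalch, pH = pKa + log([A^-]/[HA]) = 4.72 + log(0.005137/0.005161) = 4.72 + (-0.00) = 4.72.

4.72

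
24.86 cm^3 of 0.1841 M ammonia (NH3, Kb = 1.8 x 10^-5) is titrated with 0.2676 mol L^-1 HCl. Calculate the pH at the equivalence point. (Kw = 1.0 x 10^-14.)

n(NH3) = 0.1841 x 0.02486 = 0.004577 mol; V(HCl) at equivalence = 0.004577/0.2676 = 0.01710 L.
At equivalence the base is fully converted to NH4+; total volume = 0.04196 L, so [NH4+] = 0.004577/0.04196 = 0.1091 M.
Ka(NH4+) = Kw/Kb = 1.0e-14 / 1.8 x 10^-5 = 5.56e-10.
[H^+] = sqrt(Ka x [NH4+]) = sqrt(5.56e-10 x 0.1091) = 7.78e-6 M.
pH = -log(7.78e-6) = 5.11.

5.11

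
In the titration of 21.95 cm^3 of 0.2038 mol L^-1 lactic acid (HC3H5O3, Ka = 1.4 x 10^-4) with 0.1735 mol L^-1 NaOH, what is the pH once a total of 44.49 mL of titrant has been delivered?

12.69

n(acid) = 0.2038 x 0.02195 = 0.004473 mol; n(NaOH) added = 0.1735 x 0.04449 = 0.007719 mol.
Base is in excess by 0.007719 - 0.004473 = 0.003246 mol in a total volume of 0.06644 L.
[OH^-] = 0.003246/0.06644 = 0.04885 M, so pOH = 1.31 and pH = 14.00 - 1.31 = 12.69.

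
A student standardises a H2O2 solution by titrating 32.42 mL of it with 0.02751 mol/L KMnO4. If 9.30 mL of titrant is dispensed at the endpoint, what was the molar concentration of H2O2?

n(KMnO4) = 0.02751 x 0.009300 = 0.0002558 mol.
From the balanced equation, 2 mol KMnO4 reacts with 5 mol H2O2, so n(H2O2) = 0.0002558 x 5/2 = 0.0006396 mol.
[H2O2] = 0.0006396 / 0.03242 L = 0.0197 M.

0.0197 M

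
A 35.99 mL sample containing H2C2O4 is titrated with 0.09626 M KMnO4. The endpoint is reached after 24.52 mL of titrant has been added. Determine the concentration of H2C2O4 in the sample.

n(KMnO4) = 0.09626 x 0.02452 = 0.002360 mol.
From the balanced equation, 2 mol KMnO4 reacts with 5 mol H2C2O4, so n(H2C2O4) = 0.002360 x 5/2 = 0.005901 mol.
[H2C2O4] = 0.005901 / 0.03599 L = 0.164 M.

0.164 M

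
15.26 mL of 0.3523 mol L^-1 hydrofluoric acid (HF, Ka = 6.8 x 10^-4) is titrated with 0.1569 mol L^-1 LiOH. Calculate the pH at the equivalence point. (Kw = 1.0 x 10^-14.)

n(HF) = 0.3523 x 0.01526 = 0.005376 mol; V(LiOH) at equivalence = 0.005376/0.1569 = 0.03426 L.
At equivalence all the acid is converted to F-; total volume = 0.01526 + 0.03426 = 0.04952 L, so [F-] = 0.005376/0.04952 = 0.1086 M.
Kb = Kw/Ka = 1.0e-14 / 6.8 x 10^-4 = 1.47e-11.
[OH^-] = sqrt(Kb x [F-]) = sqrt(1.47e-11 x 0.1086) = 1.26e-6 M.
pOH = 5.90, so pH = 14.00 - 5.90 = 8.10.

8.10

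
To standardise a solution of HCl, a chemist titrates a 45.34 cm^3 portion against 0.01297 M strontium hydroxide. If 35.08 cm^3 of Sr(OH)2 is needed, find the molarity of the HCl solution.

n(Sr(OH)2) delivered = 0.01297 x 0.03508 = 0.0004550 mol.
The reaction is 2 HCl + 1 Sr(OH)2, so n(HCl) = 0.0004550 x 2/1 = 0.0009100 mol.
[HCl] = 0.0009100 mol / 0.04534 L = 0.0201 M.

0.0201 M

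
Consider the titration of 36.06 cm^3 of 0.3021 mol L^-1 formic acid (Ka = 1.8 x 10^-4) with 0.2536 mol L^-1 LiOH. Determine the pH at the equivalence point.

n(HCOOH) = 0.3021 x 0.03606 = 0.01089 mol; V(LiOH) at equivalence = 0.01089/0.2536 = 0.04296 L.
At equivalence all the acid is converted to HCOO-; total volume = 0.03606 + 0.04296 = 0.07902 L, so [HCOO-] = 0.01089/0.07902 = 0.1379 M.
Kb = Kw/Ka = 1.0e-14 / 1.8 x 10^-4 = 5.56e-11.
[OH^-] = sqrt(Kb x [HCOO-]) = sqrt(5.56e-11 x 0.1379) = 2.77e-6 M.
pOH = 5.56, so pH = 14.00 - 5.56 = 8.44.

8.44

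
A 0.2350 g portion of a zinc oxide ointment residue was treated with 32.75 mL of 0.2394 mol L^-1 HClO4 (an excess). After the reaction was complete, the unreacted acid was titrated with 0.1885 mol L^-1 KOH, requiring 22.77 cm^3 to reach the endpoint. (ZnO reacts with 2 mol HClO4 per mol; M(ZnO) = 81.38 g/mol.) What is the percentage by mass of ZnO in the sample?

Total n(HClO4) added = 0.2394 x 0.03275 = 0.007840 mol.
n(KOH) used = 0.1885 x 0.02277 = 0.004292 mol, which equals the excess n(HClO4).
So n(HClO4) consumed by the sample = 0.007840 - 0.004292 = 0.003548 mol.
n(ZnO) = 0.003548 / 2 = 0.001774 mol.
mass ZnO = 0.001774 x 81.38 = 0.1444 g, so %ZnO = 0.1444/0.2350 x 100 = 61.4%.

61.4%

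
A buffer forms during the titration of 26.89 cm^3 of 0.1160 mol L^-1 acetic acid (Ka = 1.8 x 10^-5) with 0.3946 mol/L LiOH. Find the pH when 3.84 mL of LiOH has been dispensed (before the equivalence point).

Initial n(CH3COOH) = 0.1160 x 0.02689 = 0.003119 mol.
n(LiOH) added = 0.3946 x 0.003840 = 0.001515 mol, converting that many moles of CH3COOH to CH3COO-.
Remaining n(CH3COOH) = 0.001604 mol; n(CH3COO-) = 0.001515 mol.
By Henderson-Hasselbalch, pH = pKa + log([A^-]/[HA]) = 4.74 + log(0.001515/0.001604) = 4.74 + (-0.02) = 4.72.

4.72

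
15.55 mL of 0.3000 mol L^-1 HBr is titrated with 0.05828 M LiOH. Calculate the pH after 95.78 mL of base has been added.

n(acid) = 0.3000 x 0.01555 = 0.004665 mol; n(LiOH) added = 0.05828 x 0.09578 = 0.005582 mol.
Base is in excess by 0.005582 - 0.004665 = 0.0009171 mol in a total volume of 0.1113 L.
[OH^-] = 0.0009171/0.1113 = 0.008237 M, so pOH = 2.08 and pH = 14.00 - 2.08 = 11.92.

11.92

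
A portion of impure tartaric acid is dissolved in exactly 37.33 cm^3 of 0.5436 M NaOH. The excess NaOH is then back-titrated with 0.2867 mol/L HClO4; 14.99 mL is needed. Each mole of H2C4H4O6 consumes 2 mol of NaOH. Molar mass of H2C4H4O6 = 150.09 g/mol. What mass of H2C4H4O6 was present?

Total n(NaOH) added = 0.5436 x 0.03733 = 0.02029 mol.
n(HClO4) used = 0.2867 x 0.01499 = 0.004298 mol, which equals the excess n(NaOH).
So n(NaOH) consumed by the sample = 0.02029 - 0.004298 = 0.01599 mol.
n(H2C4H4O6) = 0.01599 / 2 = 0.007997 mol.
mass = 0.007997 mol x 150.09 g/mol = 1.20 g.

1.20 g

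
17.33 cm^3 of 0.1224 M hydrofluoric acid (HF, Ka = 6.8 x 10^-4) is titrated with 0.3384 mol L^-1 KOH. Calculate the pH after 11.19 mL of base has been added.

n(acid) = 0.1224 x 0.01733 = 0.002121 mol; n(KOH) added = 0.3384 x 0.01119 = 0.003787 mol.
Base is in excess by 0.003787 - 0.002121 = 0.001666 mol in a total volume of 0.02852 L.
[OH^-] = 0.001666/0.02852 = 0.05840 M, so pOH = 1.23 and pH = 14.00 - 1.23 = 12.77.

12.77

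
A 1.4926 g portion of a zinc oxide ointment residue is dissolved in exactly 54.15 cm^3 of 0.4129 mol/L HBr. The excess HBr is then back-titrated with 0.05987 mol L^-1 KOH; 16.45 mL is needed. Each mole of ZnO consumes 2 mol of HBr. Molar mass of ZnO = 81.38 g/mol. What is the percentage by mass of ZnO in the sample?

Total n(HBr) added = 0.4129 x 0.05415 = 0.02236 mol.
n(KOH) used = 0.05987 x 0.01645 = 0.0009849 mol, which equals the excess n(HBr).
So n(HBr) consumed by the sample = 0.02236 - 0.0009849 = 0.02137 mol.
n(ZnO) = 0.02137 / 2 = 0.01069 mol.
mass ZnO = 0.01069 x 81.38 = 0.8697 g, so %ZnO = 0.8697/1.4926 x 100 = 58.3%.

58.3%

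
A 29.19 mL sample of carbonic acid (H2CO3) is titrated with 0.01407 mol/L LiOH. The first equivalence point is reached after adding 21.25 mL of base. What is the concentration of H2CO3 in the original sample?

n(LiOH) = 0.01407 x 0.02125 = 0.0002990 mol.
At the first equivalence point, 1 mol OH^- react per mol H2CO3, so n(H2CO3) = 0.0002990 / 1 = 0.0002990 mol.
[H2CO3] = 0.0002990 / 0.02919 L = 0.0102 M.

0.0102 M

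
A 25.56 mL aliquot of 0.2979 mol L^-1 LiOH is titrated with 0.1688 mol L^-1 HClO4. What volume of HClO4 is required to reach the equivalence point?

45.1 mL

n(LiOH) = 0.2979 mol/L x 0.02556 L = 0.007614 mol.
At equivalence n(HClO4) = n(LiOH) = 0.007614 mol.
V(HClO4) = 0.007614 / 0.1688 = 0.04511 L = 45.1 mL.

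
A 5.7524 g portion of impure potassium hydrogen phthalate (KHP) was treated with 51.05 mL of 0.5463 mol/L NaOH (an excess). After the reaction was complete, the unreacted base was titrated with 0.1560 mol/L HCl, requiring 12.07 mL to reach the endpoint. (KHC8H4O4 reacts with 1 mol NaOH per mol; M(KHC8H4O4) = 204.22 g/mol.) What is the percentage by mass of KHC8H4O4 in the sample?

Total n(NaOH) added = 0.5463 x 0.05105 = 0.02789 mol.
n(HCl) used = 0.1560 x 0.01207 = 0.001883 mol, which equals the excess n(NaOH).
So n(NaOH) consumed by the sample = 0.02789 - 0.001883 = 0.02601 mol.
n(KHC8H4O4) = 0.02601 / 1 = 0.02601 mol.
mass KHC8H4O4 = 0.02601 x 204.22 = 5.311 g, so %KHC8H4O4 = 5.311/5.7524 x 100 = 92.3%.

92.3%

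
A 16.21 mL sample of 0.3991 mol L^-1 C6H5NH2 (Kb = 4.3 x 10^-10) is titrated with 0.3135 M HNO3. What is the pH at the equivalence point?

n(C6H5NH2) = 0.3991 x 0.01621 = 0.006469 mol; V(HNO3) at equivalence = 0.006469/0.3135 = 0.02064 L.
At equivalence the base is fully converted to C6H5NH3+; total volume = 0.03685 L, so [C6H5NH3+] = 0.006469/0.03685 = 0.1756 M.
Ka(C6H5NH3+) = Kw/Kb = 1.0e-14 / 4.3 x 10^-10 = 2.33e-5.
[H^+] = sqrt(Ka x [C6H5NH3+]) = sqrt(2.33e-5 x 0.1756) = 0.00202 M.
pH = -log(0.00202) = 2.69.

2.69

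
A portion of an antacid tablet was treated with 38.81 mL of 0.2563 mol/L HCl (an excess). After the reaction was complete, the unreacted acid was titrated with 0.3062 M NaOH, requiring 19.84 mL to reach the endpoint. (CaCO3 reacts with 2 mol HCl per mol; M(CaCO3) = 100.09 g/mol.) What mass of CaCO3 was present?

0.194 g

Total n(HCl) added = 0.2563 x 0.03881 = 0.009947 mol.
n(NaOH) used = 0.3062 x 0.01984 = 0.006075 mol, which equals the excess n(HCl).
So n(HCl) consumed by the sample = 0.009947 - 0.006075 = 0.003872 mol.
n(CaCO3) = 0.003872 / 2 = 0.001936 mol.
mass = 0.001936 mol x 100.09 g/mol = 0.194 g.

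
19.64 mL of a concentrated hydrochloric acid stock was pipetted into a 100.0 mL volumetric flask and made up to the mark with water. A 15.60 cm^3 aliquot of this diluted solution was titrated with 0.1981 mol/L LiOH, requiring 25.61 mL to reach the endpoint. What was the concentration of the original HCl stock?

n(LiOH) = 0.1981 x 0.02561 = 0.005073 mol.
n(HCl) in the aliquot = 0.005073 mol.
[diluted HCl] = 0.005073 / 0.01560 = 0.3252 M.
Dilution factor = 100.0/19.64 = 5.092, so [stock] = 0.3252 x 5.092 = 1.66 M.

1.66 M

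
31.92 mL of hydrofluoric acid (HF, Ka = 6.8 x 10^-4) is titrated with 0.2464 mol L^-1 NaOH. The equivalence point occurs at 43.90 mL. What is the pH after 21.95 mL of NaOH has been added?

3.17

21.95 mL is exactly half the equivalence volume (43.90/2), i.e. the half-equivalence point.
There, n(HA) = n(A^-), so pH = pKa = -log(6.8 x 10^-4) = 3.17.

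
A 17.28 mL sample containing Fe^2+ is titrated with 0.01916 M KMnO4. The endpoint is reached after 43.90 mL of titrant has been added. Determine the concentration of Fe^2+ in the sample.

0.243 M

n(KMnO4) = 0.01916 x 0.04390 = 0.0008411 mol.
From the balanced equation, 1 mol KMnO4 reacts with 5 mol Fe^2+, so n(Fe^2+) = 0.0008411 x 5/1 = 0.004206 mol.
[Fe^2+] = 0.004206 / 0.01728 L = 0.243 M.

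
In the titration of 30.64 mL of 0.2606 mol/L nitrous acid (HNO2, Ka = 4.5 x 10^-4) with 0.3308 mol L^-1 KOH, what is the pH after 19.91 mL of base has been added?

Initial n(HNO2) = 0.2606 x 0.03064 = 0.007985 mol.
n(KOH) added = 0.3308 x 0.01991 = 0.006586 mol, converting that many moles of HNO2 to NO2-.
Remaining n(HNO2) = 0.001399 mol; n(NO2-) = 0.006586 mol.
By Henderson-Hasselbalch, pH = pKa + log([A^-]/[HA]) = 3.35 + log(0.006586/0.001399) = 3.35 + (+0.67) = 4.02.

4.02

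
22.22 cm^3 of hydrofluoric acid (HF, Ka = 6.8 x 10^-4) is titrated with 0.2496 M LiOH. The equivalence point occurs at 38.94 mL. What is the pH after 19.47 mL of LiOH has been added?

3.17

19.47 mL is exactly half the equivalence volume (38.94/2), i.e. the half-equivalence point.
There, n(HA) = n(A^-), so pH = pKa = -log(6.8 x 10^-4) = 3.17.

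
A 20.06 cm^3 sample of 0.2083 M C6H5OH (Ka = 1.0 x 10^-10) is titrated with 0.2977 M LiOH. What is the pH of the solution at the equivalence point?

n(C6H5OH) = 0.2083 x 0.02006 = 0.004178 mol; V(LiOH) at equivalence = 0.004178/0.2977 = 0.01404 L.
At equivalence all the acid is converted to C6H5O-; total volume = 0.02006 + 0.01404 = 0.03410 L, so [C6H5O-] = 0.004178/0.03410 = 0.1226 M.
Kb = Kw/Ka = 1.0e-14 / 1.0 x 10^-10 = 0.000100.
[OH^-] = sqrt(Kb x [C6H5O-]) = sqrt(0.000100 x 0.1226) = 0.00350 M.
pOH = 2.46, so pH = 14.00 - 2.46 = 11.54.

11.54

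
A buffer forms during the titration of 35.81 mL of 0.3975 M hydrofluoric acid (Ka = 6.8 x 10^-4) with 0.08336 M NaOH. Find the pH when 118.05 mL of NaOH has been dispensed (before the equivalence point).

Initial n(HF) = 0.3975 x 0.03581 = 0.01423 mol.
n(NaOH) added = 0.08336 x 0.1181 = 0.009841 mol, converting that many moles of HF to F-.
Remaining n(HF) = 0.004394 mol; n(F-) = 0.009841 mol.
By Henderson-Hasselbalch, pH = pKa + log([A^-]/[HA]) = 3.17 + log(0.009841/0.004394) = 3.17 + (+0.35) = 3.52.

3.52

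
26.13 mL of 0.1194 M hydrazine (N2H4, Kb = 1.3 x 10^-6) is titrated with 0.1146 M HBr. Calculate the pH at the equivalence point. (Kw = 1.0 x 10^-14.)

n(N2H4) = 0.1194 x 0.02613 = 0.003120 mol; V(HBr) at equivalence = 0.003120/0.1146 = 0.02722 L.
At equivalence the base is fully converted to N2H5+; total volume = 0.05335 L, so [N2H5+] = 0.003120/0.05335 = 0.05848 M.
Ka(N2H5+) = Kw/Kb = 1.0e-14 / 1.3 x 10^-6 = 7.69e-9.
[H^+] = sqrt(Ka x [N2H5+]) = sqrt(7.69e-9 x 0.05848) = 2.12e-5 M.
pH = -log(2.12e-5) = 4.67.

4.67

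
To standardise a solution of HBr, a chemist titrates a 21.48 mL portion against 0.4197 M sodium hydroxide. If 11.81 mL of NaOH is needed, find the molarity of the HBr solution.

n(NaOH) delivered = 0.4197 x 0.01181 = 0.004957 mol.
For a 1:1 reaction, n(HBr) = 0.004957 mol.
[HBr] = 0.004957 mol / 0.02148 L = 0.231 M.

0.231 M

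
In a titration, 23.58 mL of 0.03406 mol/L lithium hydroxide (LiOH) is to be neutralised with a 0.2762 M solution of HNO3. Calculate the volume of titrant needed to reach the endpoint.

2.91 mL

n(LiOH) = 0.03406 mol/L x 0.02358 L = 0.0008031 mol.
At equivalence n(HNO3) = n(LiOH) = 0.0008031 mol.
V(HNO3) = 0.0008031 / 0.2762 = 0.002908 L = 2.91 mL.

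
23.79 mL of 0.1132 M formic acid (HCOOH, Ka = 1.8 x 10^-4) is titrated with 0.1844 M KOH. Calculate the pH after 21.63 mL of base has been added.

n(acid) = 0.1132 x 0.02379 = 0.002693 mol; n(KOH) added = 0.1844 x 0.02163 = 0.003989 mol.
Base is in excess by 0.003989 - 0.002693 = 0.001296 mol in a total volume of 0.04542 L.
[OH^-] = 0.001296/0.04542 = 0.02852 M, so pOH = 1.54 and pH = 14.00 - 1.54 = 12.46.

12.46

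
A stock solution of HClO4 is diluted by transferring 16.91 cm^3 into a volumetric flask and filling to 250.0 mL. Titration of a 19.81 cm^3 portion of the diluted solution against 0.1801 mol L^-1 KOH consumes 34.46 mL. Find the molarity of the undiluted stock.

n(KOH) = 0.1801 x 0.03446 = 0.006206 mol.
n(HClO4) in the aliquot = 0.006206 mol.
[diluted HClO4] = 0.006206 / 0.01981 = 0.3133 M.
Dilution factor = 250.0/16.91 = 14.78, so [stock] = 0.3133 x 14.78 = 4.63 M.

4.63 M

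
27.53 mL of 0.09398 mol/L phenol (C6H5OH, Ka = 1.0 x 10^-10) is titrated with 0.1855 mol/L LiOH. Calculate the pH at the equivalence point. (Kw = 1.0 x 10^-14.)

n(C6H5OH) = 0.09398 x 0.02753 = 0.002587 mol; V(LiOH) at equivalence = 0.002587/0.1855 = 0.01395 L.
At equivalence all the acid is converted to C6H5O-; total volume = 0.02753 + 0.01395 = 0.04148 L, so [C6H5O-] = 0.002587/0.04148 = 0.06238 M.
Kb = Kw/Ka = 1.0e-14 / 1.0 x 10^-10 = 0.000100.
[OH^-] = sqrt(Kb x [C6H5O-]) = sqrt(0.000100 x 0.06238) = 0.00250 M.
pOH = 2.60, so pH = 14.00 - 2.60 = 11.40.

11.40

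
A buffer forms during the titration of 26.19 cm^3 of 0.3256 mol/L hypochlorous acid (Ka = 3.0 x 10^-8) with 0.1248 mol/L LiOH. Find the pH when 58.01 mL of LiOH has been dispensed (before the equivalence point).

Initial n(HClO) = 0.3256 x 0.02619 = 0.008527 mol.
n(LiOH) added = 0.1248 x 0.05801 = 0.007240 mol, converting that many moles of HClO to ClO-.
Remaining n(HClO) = 0.001288 mol; n(ClO-) = 0.007240 mol.
By Henderson-Hasselbalch, pH = pKa + log([A^-]/[HA]) = 7.52 + log(0.007240/0.001288) = 7.52 + (+0.75) = 8.27.

8.27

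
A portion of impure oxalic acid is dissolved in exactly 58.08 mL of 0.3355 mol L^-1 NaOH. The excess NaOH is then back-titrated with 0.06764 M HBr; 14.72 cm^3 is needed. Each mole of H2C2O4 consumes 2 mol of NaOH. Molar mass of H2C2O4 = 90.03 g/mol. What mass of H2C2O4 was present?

Total n(NaOH) added = 0.3355 x 0.05808 = 0.01949 mol.
n(HBr) used = 0.06764 x 0.01472 = 0.0009957 mol, which equals the excess n(NaOH).
So n(NaOH) consumed by the sample = 0.01949 - 0.0009957 = 0.01849 mol.
n(H2C2O4) = 0.01849 / 2 = 0.009245 mol.
mass = 0.009245 mol x 90.03 g/mol = 0.832 g.

0.832 g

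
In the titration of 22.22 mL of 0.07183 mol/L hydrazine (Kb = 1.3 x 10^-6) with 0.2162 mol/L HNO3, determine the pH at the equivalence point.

4.69

n(N2H4) = 0.07183 x 0.02222 = 0.001596 mol; V(HNO3) at equivalence = 0.001596/0.2162 = 0.007382 L.
At equivalence the base is fully converted to N2H5+; total volume = 0.02960 L, so [N2H5+] = 0.001596/0.02960 = 0.05392 M.
Ka(N2H5+) = Kw/Kb = 1.0e-14 / 1.3 x 10^-6 = 7.69e-9.
[H^+] = sqrt(Ka x [N2H5+]) = sqrt(7.69e-9 x 0.05392) = 2.04e-5 M.
pH = -log(2.04e-5) = 4.69.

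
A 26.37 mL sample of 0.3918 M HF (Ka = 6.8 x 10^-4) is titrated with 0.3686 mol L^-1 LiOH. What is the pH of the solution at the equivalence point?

n(HF) = 0.3918 x 0.02637 = 0.01033 mol; V(LiOH) at equivalence = 0.01033/0.3686 = 0.02803 L.
At equivalence all the acid is converted to F-; total volume = 0.02637 + 0.02803 = 0.05440 L, so [F-] = 0.01033/0.05440 = 0.1899 M.
Kb = Kw/Ka = 1.0e-14 / 6.8 x 10^-4 = 1.47e-11.
[OH^-] = sqrt(Kb x [F-]) = sqrt(1.47e-11 x 0.1899) = 1.67e-6 M.
pOH = 5.78, so pH = 14.00 - 5.78 = 8.22.

8.22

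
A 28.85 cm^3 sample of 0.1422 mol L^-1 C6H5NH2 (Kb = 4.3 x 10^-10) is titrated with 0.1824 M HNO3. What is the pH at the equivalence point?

2.87

n(C6H5NH2) = 0.1422 x 0.02885 = 0.004102 mol; V(HNO3) at equivalence = 0.004102/0.1824 = 0.02249 L.
At equivalence the base is fully converted to C6H5NH3+; total volume = 0.05134 L, so [C6H5NH3+] = 0.004102/0.05134 = 0.07991 M.
Ka(C6H5NH3+) = Kw/Kb = 1.0e-14 / 4.3 x 10^-10 = 2.33e-5.
[H^+] = sqrt(Ka x [C6H5NH3+]) = sqrt(2.33e-5 x 0.07991) = 0.00136 M.
pH = -log(0.00136) = 2.87.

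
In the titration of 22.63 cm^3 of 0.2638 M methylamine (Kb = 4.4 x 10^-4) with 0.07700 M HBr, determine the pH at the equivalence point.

5.93

n(CH3NH2) = 0.2638 x 0.02263 = 0.005970 mol; V(HBr) at equivalence = 0.005970/0.07700 = 0.07753 L.
At equivalence the base is fully converted to CH3NH3+; total volume = 0.1002 L, so [CH3NH3+] = 0.005970/0.1002 = 0.05960 M.
Ka(CH3NH3+) = Kw/Kb = 1.0e-14 / 4.4 x 10^-4 = 2.27e-11.
[H^+] = sqrt(Ka x [CH3NH3+]) = sqrt(2.27e-11 x 0.05960) = 1.16e-6 M.
pH = -log(1.16e-6) = 5.93.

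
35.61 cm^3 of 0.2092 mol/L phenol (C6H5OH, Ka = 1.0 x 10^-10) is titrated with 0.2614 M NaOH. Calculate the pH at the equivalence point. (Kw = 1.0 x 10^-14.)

11.53

n(C6H5OH) = 0.2092 x 0.03561 = 0.007450 mol; V(NaOH) at equivalence = 0.007450/0.2614 = 0.02850 L.
At equivalence all the acid is converted to C6H5O-; total volume = 0.03561 + 0.02850 = 0.06411 L, so [C6H5O-] = 0.007450/0.06411 = 0.1162 M.
Kb = Kw/Ka = 1.0e-14 / 1.0 x 10^-10 = 0.000100.
[OH^-] = sqrt(Kb x [C6H5O-]) = sqrt(0.000100 x 0.1162) = 0.00341 M.
pOH = 2.47, so pH = 14.00 - 2.47 = 11.53.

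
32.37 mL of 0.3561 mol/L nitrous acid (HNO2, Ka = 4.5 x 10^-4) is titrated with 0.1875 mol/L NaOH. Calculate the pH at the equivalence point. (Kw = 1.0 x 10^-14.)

n(HNO2) = 0.3561 x 0.03237 = 0.01153 mol; V(NaOH) at equivalence = 0.01153/0.1875 = 0.06148 L.
At equivalence all the acid is converted to NO2-; total volume = 0.03237 + 0.06148 = 0.09385 L, so [NO2-] = 0.01153/0.09385 = 0.1228 M.
Kb = Kw/Ka = 1.0e-14 / 4.5 x 10^-4 = 2.22e-11.
[OH^-] = sqrt(Kb x [NO2-]) = sqrt(2.22e-11 x 0.1228) = 1.65e-6 M.
pOH = 5.78, so pH = 14.00 - 5.78 = 8.22.

8.22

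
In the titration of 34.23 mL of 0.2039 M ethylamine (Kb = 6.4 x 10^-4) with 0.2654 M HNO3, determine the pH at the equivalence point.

n(C2H5NH2) = 0.2039 x 0.03423 = 0.006979 mol; V(HNO3) at equivalence = 0.006979/0.2654 = 0.02630 L.
At equivalence the base is fully converted to C2H5NH3+; total volume = 0.06053 L, so [C2H5NH3+] = 0.006979/0.06053 = 0.1153 M.
Ka(C2H5NH3+) = Kw/Kb = 1.0e-14 / 6.4 x 10^-4 = 1.56e-11.
[H^+] = sqrt(Ka x [C2H5NH3+]) = sqrt(1.56e-11 x 0.1153) = 1.34e-6 M.
pH = -log(1.34e-6) = 5.87.

5.87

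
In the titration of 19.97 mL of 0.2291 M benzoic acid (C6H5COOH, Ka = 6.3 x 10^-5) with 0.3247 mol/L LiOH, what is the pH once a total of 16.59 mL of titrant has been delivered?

n(acid) = 0.2291 x 0.01997 = 0.004575 mol; n(LiOH) added = 0.3247 x 0.01659 = 0.005387 mol.
Base is in excess by 0.005387 - 0.004575 = 0.0008116 mol in a total volume of 0.03656 L.
[OH^-] = 0.0008116/0.03656 = 0.02220 M, so pOH = 1.65 and pH = 14.00 - 1.65 = 12.35.

12.35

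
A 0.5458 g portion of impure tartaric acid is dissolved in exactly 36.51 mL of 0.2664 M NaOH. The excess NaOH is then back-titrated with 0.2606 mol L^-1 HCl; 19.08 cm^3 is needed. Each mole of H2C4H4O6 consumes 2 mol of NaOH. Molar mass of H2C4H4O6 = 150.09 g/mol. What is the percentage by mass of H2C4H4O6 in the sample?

65.4%

Total n(NaOH) added = 0.2664 x 0.03651 = 0.009726 mol.
n(HCl) used = 0.2606 x 0.01908 = 0.004972 mol, which equals the excess n(NaOH).
So n(NaOH) consumed by the sample = 0.009726 - 0.004972 = 0.004754 mol.
n(H2C4H4O6) = 0.004754 / 2 = 0.002377 mol.
mass H2C4H4O6 = 0.002377 x 150.09 = 0.3568 g, so %H2C4H4O6 = 0.3568/0.5458 x 100 = 65.4%.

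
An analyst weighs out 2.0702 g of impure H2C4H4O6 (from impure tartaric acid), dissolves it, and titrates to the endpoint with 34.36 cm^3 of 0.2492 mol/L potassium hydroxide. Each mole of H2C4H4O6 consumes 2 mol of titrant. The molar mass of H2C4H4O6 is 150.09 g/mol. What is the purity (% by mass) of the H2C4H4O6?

n(KOH) = 0.2492 x 0.03436 = 0.008563 mol.
n(H2C4H4O6) = 0.008563 / 2 = 0.004281 mol.
mass of H2C4H4O6 = 0.004281 x 150.09 = 0.6426 g.
% purity = 0.6426 / 2.0702 x 100 = 31.0%.

31.0%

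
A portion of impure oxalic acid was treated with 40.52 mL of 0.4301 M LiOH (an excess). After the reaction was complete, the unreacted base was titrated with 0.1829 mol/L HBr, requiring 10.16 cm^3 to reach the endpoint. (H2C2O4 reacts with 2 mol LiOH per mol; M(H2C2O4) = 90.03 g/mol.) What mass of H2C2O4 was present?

0.701 g

Total n(LiOH) added = 0.4301 x 0.04052 = 0.01743 mol.
n(HBr) used = 0.1829 x 0.01016 = 0.001858 mol, which equals the excess n(LiOH).
So n(LiOH) consumed by the sample = 0.01743 - 0.001858 = 0.01557 mol.
n(H2C2O4) = 0.01557 / 2 = 0.007785 mol.
mass = 0.007785 mol x 90.03 g/mol = 0.701 g.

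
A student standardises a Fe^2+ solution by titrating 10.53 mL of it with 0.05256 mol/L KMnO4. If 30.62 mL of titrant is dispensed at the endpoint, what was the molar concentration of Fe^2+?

n(KMnO4) = 0.05256 x 0.03062 = 0.001609 mol.
From the balanced equation, 1 mol KMnO4 reacts with 5 mol Fe^2+, so n(Fe^2+) = 0.001609 x 5/1 = 0.008047 mol.
[Fe^2+] = 0.008047 / 0.01053 L = 0.764 M.

0.764 M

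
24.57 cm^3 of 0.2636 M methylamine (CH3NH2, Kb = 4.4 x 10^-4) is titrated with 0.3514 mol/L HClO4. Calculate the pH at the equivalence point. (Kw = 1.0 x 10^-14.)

n(CH3NH2) = 0.2636 x 0.02457 = 0.006477 mol; V(HClO4) at equivalence = 0.006477/0.3514 = 0.01843 L.
At equivalence the base is fully converted to CH3NH3+; total volume = 0.04300 L, so [CH3NH3+] = 0.006477/0.04300 = 0.1506 M.
Ka(CH3NH3+) = Kw/Kb = 1.0e-14 / 4.4 x 10^-4 = 2.27e-11.
[H^+] = sqrt(Ka x [CH3NH3+]) = sqrt(2.27e-11 x 0.1506) = 1.85e-6 M.
pH = -log(1.85e-6) = 5.73.

5.73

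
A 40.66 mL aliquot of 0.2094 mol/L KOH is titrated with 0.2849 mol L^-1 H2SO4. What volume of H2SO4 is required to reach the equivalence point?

n(KOH) = 0.2094 mol/L x 0.04066 L = 0.008514 mol.
The neutralisation is 2 KOH : 1 H2SO4, so n(H2SO4) = 0.008514 x 1/2 = 0.004257 mol.
V(H2SO4) = 0.004257 / 0.2849 = 0.01494 L = 14.9 mL.

14.9 mL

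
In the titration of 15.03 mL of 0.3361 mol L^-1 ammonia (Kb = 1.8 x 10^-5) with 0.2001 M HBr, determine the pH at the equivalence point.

n(NH3) = 0.3361 x 0.01503 = 0.005052 mol; V(HBr) at equivalence = 0.005052/0.2001 = 0.02525 L.
At equivalence the base is fully converted to NH4+; total volume = 0.04028 L, so [NH4+] = 0.005052/0.04028 = 0.1254 M.
Ka(NH4+) = Kw/Kb = 1.0e-14 / 1.8 x 10^-5 = 5.56e-10.
[H^+] = sqrt(Ka x [NH4+]) = sqrt(5.56e-10 x 0.1254) = 8.35e-6 M.
pH = -log(8.35e-6) = 5.08.

5.08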